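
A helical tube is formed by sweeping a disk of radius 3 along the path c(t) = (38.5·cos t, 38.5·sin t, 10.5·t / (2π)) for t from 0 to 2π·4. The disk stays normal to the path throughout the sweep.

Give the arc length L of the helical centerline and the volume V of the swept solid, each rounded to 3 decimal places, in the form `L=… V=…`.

2πR = 2π·38.5 = 241.902634
per-turn = √(241.902634² + 10.5²) = √(58516.8845 + 110.25) = √58627.1345 = 242.130408
L = 4 × 242.130408 = 968.521632
V = π·3² × L = 28.274334 × 968.521632 = 27384.303999

L=968.522 V=27384.304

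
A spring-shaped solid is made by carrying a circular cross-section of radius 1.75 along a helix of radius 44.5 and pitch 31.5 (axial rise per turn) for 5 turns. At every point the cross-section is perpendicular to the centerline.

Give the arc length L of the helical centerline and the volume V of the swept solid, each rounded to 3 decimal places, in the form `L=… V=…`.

2πR = 2π·44.5 = 279.601746
per-turn = √(279.601746² + 31.5²) = √(78177.1365 + 992.25) = √79169.3865 = 281.370550
L = 5 × 281.370550 = 1406.852750
V = π·1.75² × L = 9.621128 × 1406.852750 = 13535.509688

L=1406.853 V=13535.510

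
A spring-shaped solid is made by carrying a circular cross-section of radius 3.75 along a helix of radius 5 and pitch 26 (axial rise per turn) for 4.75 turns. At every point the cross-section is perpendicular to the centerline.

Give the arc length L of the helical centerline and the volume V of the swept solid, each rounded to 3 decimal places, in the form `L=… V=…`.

L=193.702 V=8557.501

2πR = 2π·5 = 31.415927
per-turn = √(31.415927² + 26²) = √(986.9604 + 676) = √1662.9604 = 40.779412
L = 4.75 × 40.779412 = 193.702207
V = π·3.75² × L = 44.178647 × 193.702207 = 8557.501359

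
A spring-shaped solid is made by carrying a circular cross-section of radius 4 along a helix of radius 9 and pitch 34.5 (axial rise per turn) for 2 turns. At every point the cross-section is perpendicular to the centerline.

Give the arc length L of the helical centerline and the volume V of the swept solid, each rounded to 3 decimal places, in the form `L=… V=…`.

2πR = 2π·9 = 56.548668
per-turn = √(56.548668² + 34.5²) = √(3197.7518 + 1190.25) = √4388.0018 = 66.241994
L = 2 × 66.241994 = 132.483989
V = π·4² × L = 50.265482 × 132.483989 = 6659.371618

L=132.484 V=6659.372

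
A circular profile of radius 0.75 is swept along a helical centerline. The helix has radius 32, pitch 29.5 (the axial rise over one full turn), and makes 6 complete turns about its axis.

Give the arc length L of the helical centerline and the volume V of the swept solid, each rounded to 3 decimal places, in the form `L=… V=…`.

L=1219.287 V=2154.658

2πR = 2π·32 = 201.061930
per-turn = √(201.061930² + 29.5²) = √(40425.8996 + 870.25) = √41296.1496 = 203.214541
L = 6 × 203.214541 = 1219.287245
V = π·0.75² × L = 1.767146 × 1219.287245 = 2154.658417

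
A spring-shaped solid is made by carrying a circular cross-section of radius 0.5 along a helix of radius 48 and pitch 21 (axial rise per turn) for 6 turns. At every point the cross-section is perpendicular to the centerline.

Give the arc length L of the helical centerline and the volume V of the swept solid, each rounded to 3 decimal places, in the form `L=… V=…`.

L=1813.939 V=1424.664

2πR = 2π·48 = 301.592895
per-turn = √(301.592895² + 21²) = √(90958.2742 + 441) = √91399.2742 = 302.323129
L = 6 × 302.323129 = 1813.938772
V = π·0.5² × L = 0.785398 × 1813.938772 = 1424.664180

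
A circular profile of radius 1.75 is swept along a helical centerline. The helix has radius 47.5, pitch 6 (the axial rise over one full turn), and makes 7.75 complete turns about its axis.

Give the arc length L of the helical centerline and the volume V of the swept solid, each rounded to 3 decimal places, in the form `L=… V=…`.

2πR = 2π·47.5 = 298.451302
per-turn = √(298.451302² + 6²) = √(89073.1797 + 36) = √89109.1797 = 298.511607
L = 7.75 × 298.511607 = 2313.464957
V = π·1.75² × L = 9.621128 × 2313.464957 = 22258.141321

L=2313.465 V=22258.141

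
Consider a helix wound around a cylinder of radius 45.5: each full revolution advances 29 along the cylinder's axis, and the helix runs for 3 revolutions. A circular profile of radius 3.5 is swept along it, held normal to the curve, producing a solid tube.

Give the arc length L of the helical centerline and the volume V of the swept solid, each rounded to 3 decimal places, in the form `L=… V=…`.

2πR = 2π·45.5 = 285.884931
per-turn = √(285.884931² + 29²) = √(81730.1940 + 841) = √82571.1940 = 287.352039
L = 3 × 287.352039 = 862.056116
V = π·3.5² × L = 38.484510 × 862.056116 = 33175.807206

L=862.056 V=33175.807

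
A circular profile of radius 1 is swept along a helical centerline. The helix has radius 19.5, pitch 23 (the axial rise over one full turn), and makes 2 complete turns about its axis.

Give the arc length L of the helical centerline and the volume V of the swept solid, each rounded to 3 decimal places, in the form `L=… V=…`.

L=249.324 V=783.276

2πR = 2π·19.5 = 122.522113
per-turn = √(122.522113² + 23²) = √(15011.6683 + 529) = √15540.6683 = 124.662217
L = 2 × 124.662217 = 249.324434
V = π·1² × L = 3.141593 × 249.324434 = 783.275809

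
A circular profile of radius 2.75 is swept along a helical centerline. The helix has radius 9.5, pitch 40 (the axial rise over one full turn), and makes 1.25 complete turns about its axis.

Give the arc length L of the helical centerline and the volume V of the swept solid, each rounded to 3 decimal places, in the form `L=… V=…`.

2πR = 2π·9.5 = 59.690260
per-turn = √(59.690260² + 40²) = √(3562.9272 + 1600) = √5162.9272 = 71.853512
L = 1.25 × 71.853512 = 89.816890
V = π·2.75² × L = 23.758294 × 89.816890 = 2133.896119

L=89.817 V=2133.896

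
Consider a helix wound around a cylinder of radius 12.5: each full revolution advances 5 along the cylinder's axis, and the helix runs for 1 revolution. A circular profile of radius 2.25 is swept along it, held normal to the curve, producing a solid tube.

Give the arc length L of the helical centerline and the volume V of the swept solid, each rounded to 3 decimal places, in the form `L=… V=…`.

2πR = 2π·12.5 = 78.539816
per-turn = √(78.539816² + 5²) = √(6168.5028 + 25) = √6193.5028 = 78.698810
L = 1 × 78.698810 = 78.698810
V = π·2.25² × L = 15.904313 × 78.698810 = 1251.650498

L=78.699 V=1251.650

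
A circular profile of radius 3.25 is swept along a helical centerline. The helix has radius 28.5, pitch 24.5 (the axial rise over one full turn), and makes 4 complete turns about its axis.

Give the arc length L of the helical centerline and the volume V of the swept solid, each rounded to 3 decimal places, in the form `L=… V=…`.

L=722.956 V=23989.904

2πR = 2π·28.5 = 179.070781
per-turn = √(179.070781² + 24.5²) = √(32066.3447 + 600.25) = √32666.5947 = 180.739024
L = 4 × 180.739024 = 722.956095
V = π·3.25² × L = 33.183072 × 722.956095 = 23989.904442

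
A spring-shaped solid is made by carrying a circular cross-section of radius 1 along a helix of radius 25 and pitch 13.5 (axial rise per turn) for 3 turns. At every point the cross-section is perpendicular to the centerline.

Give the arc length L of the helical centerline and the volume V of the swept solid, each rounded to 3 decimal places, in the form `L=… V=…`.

2πR = 2π·25 = 157.079633
per-turn = √(157.079633² + 13.5²) = √(24674.0110 + 182.25) = √24856.2610 = 157.658685
L = 3 × 157.658685 = 472.976055
V = π·1² × L = 3.141593 × 472.976055 = 1485.898101

L=472.976 V=1485.898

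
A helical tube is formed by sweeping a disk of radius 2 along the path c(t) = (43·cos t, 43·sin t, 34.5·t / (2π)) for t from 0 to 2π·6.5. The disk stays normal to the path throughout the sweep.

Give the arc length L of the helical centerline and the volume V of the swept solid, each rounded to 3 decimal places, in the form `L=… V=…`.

2πR = 2π·43 = 270.176968
per-turn = √(270.176968² + 34.5²) = √(72995.5942 + 1190.25) = √74185.8442 = 272.370784
L = 6.5 × 272.370784 = 1770.410098
V = π·2² × L = 12.566371 × 1770.410098 = 22247.629432

L=1770.410 V=22247.629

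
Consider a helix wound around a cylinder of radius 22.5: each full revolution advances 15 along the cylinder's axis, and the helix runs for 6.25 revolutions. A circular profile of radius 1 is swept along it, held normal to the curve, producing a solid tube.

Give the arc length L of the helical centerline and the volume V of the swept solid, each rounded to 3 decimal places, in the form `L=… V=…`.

2πR = 2π·22.5 = 141.371669
per-turn = √(141.371669² + 15²) = √(19985.9489 + 225) = √20210.9489 = 142.165217
L = 6.25 × 142.165217 = 888.532606
V = π·1² × L = 3.141593 × 888.532606 = 2791.407507

L=888.533 V=2791.408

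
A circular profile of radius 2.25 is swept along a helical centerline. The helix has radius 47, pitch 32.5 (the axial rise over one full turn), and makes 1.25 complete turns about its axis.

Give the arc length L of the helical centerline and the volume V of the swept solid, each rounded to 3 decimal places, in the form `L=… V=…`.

2πR = 2π·47 = 295.309709
per-turn = √(295.309709² + 32.5²) = √(87207.8245 + 1056.25) = √88264.0745 = 297.092704
L = 1.25 × 297.092704 = 371.365879
V = π·2.25² × L = 15.904313 × 371.365879 = 5906.319113

L=371.366 V=5906.319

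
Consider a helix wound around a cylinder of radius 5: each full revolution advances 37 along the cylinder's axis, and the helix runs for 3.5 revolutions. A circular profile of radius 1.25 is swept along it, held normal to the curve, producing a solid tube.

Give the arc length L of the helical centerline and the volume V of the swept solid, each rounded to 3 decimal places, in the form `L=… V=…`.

2πR = 2π·5 = 31.415927
per-turn = √(31.415927² + 37²) = √(986.9604 + 1369) = √2355.9604 = 48.538237
L = 3.5 × 48.538237 = 169.883829
V = π·1.25² × L = 4.908739 × 169.883829 = 833.915296

L=169.884 V=833.915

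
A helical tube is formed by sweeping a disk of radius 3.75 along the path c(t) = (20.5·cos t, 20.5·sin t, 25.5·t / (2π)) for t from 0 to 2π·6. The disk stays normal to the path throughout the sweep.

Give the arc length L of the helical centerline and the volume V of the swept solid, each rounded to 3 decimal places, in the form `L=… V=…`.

2πR = 2π·20.5 = 128.805299
per-turn = √(128.805299² + 25.5²) = √(16590.8050 + 650.25) = √17241.0550 = 131.305198
L = 6 × 131.305198 = 787.831187
V = π·3.75² × L = 44.178647 × 787.831187 = 34805.315683

L=787.831 V=34805.316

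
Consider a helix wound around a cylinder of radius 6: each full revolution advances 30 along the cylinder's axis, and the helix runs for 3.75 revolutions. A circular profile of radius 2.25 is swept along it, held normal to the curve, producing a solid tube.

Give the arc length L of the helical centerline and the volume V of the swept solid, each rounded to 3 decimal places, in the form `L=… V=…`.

2πR = 2π·6 = 37.699112
per-turn = √(37.699112² + 30²) = √(1421.2230 + 900) = √2321.2230 = 48.179073
L = 3.75 × 48.179073 = 180.671522
V = π·2.25² × L = 15.904313 × 180.671522 = 2873.456404

L=180.672 V=2873.456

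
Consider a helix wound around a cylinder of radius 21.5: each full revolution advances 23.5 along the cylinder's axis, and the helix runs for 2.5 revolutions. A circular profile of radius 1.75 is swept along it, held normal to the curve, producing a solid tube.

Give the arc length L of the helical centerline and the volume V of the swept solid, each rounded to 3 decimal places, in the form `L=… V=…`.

L=342.793 V=3298.057

2πR = 2π·21.5 = 135.088484
per-turn = √(135.088484² + 23.5²) = √(18248.8985 + 552.25) = √18801.1485 = 137.117280
L = 2.5 × 137.117280 = 342.793201
V = π·1.75² × L = 9.621128 × 342.793201 = 3298.057089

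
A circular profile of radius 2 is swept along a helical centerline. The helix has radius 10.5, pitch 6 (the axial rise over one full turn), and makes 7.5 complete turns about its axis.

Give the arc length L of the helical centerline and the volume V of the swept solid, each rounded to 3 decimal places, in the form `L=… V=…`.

L=496.843 V=6243.512

2πR = 2π·10.5 = 65.973446
per-turn = √(65.973446² + 6²) = √(4352.4955 + 36) = √4388.4955 = 66.245721
L = 7.5 × 66.245721 = 496.842907
V = π·2² × L = 12.566371 × 496.842907 = 6243.512106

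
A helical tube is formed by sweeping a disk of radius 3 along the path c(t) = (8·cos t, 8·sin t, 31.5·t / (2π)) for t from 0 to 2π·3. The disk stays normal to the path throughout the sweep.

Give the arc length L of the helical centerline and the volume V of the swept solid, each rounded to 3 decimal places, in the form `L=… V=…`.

2πR = 2π·8 = 50.265482
per-turn = √(50.265482² + 31.5²) = √(2526.6187 + 992.25) = √3518.8687 = 59.320053
L = 3 × 59.320053 = 177.960160
V = π·3² × L = 28.274334 × 177.960160 = 5031.704981

L=177.960 V=5031.705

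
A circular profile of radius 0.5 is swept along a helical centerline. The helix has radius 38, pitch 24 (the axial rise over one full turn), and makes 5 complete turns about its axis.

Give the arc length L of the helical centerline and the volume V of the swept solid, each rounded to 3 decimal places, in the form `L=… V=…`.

2πR = 2π·38 = 238.761042
per-turn = √(238.761042² + 24²) = √(57006.8350 + 576) = √57582.8350 = 239.964237
L = 5 × 239.964237 = 1199.821185
V = π·0.5² × L = 0.785398 × 1199.821185 = 942.337355

L=1199.821 V=942.337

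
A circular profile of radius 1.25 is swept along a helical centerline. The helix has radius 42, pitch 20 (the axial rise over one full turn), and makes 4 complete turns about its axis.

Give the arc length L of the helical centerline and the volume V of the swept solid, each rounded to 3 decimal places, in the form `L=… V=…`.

L=1058.602 V=5196.402

2πR = 2π·42 = 263.893783
per-turn = √(263.893783² + 20²) = √(69639.9287 + 400) = √70039.9287 = 264.650578
L = 4 × 264.650578 = 1058.602314
V = π·1.25² × L = 4.908739 × 1058.602314 = 5196.401956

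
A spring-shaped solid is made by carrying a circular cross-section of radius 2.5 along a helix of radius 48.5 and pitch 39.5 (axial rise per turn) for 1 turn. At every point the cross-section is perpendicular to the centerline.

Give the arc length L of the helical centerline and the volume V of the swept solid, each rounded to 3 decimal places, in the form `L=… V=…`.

2πR = 2π·48.5 = 304.734487
per-turn = √(304.734487² + 39.5²) = √(92863.1078 + 1560.25) = √94423.3578 = 307.283839
L = 1 × 307.283839 = 307.283839
V = π·2.5² × L = 19.634954 × 307.283839 = 6033.504073

L=307.284 V=6033.504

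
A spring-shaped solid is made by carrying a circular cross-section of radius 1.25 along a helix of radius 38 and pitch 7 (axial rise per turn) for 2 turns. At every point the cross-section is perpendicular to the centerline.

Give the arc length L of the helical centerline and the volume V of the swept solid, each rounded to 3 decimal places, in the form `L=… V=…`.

2πR = 2π·38 = 238.761042
per-turn = √(238.761042² + 7²) = √(57006.8350 + 49) = √57055.8350 = 238.863633
L = 2 × 238.863633 = 477.727265
V = π·1.25² × L = 4.908739 × 477.727265 = 2345.038230

L=477.727 V=2345.038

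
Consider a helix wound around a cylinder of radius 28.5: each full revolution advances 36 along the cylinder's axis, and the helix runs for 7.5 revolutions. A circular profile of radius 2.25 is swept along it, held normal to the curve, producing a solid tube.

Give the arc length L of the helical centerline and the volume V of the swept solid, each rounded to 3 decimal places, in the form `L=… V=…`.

2πR = 2π·28.5 = 179.070781
per-turn = √(179.070781² + 36²) = √(32066.3447 + 1296) = √33362.3447 = 182.653619
L = 7.5 × 182.653619 = 1369.902146
V = π·2.25² × L = 15.904313 × 1369.902146 = 21787.352246

L=1369.902 V=21787.352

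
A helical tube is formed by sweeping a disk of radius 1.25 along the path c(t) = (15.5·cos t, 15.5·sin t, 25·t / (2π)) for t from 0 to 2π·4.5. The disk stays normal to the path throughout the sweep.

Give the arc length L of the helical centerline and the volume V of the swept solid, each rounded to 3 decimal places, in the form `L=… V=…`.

2πR = 2π·15.5 = 97.389372
per-turn = √(97.389372² + 25²) = √(9484.6898 + 625) = √10109.6898 = 100.546953
L = 4.5 × 100.546953 = 452.461290
V = π·1.25² × L = 4.908739 × 452.461290 = 2221.014164

L=452.461 V=2221.014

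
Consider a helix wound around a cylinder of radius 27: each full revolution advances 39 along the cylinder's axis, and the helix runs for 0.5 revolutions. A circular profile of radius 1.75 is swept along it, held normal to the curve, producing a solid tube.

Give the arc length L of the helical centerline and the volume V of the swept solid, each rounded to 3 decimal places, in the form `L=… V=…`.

2πR = 2π·27 = 169.646003
per-turn = √(169.646003² + 39²) = √(28779.7664 + 1521) = √30300.7664 = 174.071153
L = 0.5 × 174.071153 = 87.035577
V = π·1.75² × L = 9.621128 × 87.035577 = 837.380380

L=87.036 V=837.380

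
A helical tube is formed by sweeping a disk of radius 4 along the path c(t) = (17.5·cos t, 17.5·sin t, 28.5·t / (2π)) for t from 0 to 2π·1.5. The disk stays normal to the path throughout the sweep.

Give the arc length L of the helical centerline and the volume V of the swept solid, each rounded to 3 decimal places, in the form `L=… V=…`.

L=170.384 V=8564.427

2πR = 2π·17.5 = 109.955743
per-turn = √(109.955743² + 28.5²) = √(12090.2654 + 812.25) = √12902.5154 = 113.589240
L = 1.5 × 113.589240 = 170.383860
V = π·4² × L = 50.265482 × 170.383860 = 8564.426908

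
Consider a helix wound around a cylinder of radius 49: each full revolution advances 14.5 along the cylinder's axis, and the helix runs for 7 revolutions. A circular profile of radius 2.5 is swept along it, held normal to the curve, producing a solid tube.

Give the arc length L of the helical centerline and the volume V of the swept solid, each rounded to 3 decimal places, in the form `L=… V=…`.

L=2157.521 V=42362.834

2πR = 2π·49 = 307.876080
per-turn = √(307.876080² + 14.5²) = √(94787.6807 + 210.25) = √94997.9307 = 308.217343
L = 7 × 308.217343 = 2157.521403
V = π·2.5² × L = 19.634954 × 2157.521403 = 42362.833678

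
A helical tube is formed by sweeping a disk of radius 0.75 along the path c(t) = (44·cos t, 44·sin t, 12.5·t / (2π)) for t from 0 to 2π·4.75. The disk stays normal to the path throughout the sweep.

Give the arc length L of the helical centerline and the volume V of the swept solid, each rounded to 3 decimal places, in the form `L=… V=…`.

2πR = 2π·44 = 276.460154
per-turn = √(276.460154² + 12.5²) = √(76430.2165 + 156.25) = √76586.4665 = 276.742600
L = 4.75 × 276.742600 = 1314.527349
V = π·0.75² × L = 1.767146 × 1314.527349 = 2322.961572

L=1314.527 V=2322.962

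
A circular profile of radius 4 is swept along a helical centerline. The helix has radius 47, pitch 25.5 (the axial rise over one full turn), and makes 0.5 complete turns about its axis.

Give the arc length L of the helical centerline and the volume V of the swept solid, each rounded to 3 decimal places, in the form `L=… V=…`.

2πR = 2π·47 = 295.309709
per-turn = √(295.309709² + 25.5²) = √(87207.8245 + 650.25) = √87858.0745 = 296.408628
L = 0.5 × 296.408628 = 148.204314
V = π·4² × L = 50.265482 × 148.204314 = 7449.561334

L=148.204 V=7449.561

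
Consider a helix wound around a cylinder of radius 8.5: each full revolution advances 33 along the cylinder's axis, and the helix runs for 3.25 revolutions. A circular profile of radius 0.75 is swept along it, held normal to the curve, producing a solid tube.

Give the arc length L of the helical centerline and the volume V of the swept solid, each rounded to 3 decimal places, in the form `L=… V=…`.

L=204.035 V=360.559

2πR = 2π·8.5 = 53.407075
per-turn = √(53.407075² + 33²) = √(2852.3157 + 1089) = √3941.3157 = 62.779899
L = 3.25 × 62.779899 = 204.034671
V = π·0.75² × L = 1.767146 × 204.034671 = 360.559025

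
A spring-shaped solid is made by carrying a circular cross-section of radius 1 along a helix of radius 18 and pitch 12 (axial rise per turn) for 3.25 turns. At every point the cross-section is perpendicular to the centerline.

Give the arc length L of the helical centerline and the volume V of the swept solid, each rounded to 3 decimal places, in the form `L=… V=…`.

L=369.630 V=1161.226

2πR = 2π·18 = 113.097336
per-turn = √(113.097336² + 12²) = √(12791.0073 + 144) = √12935.0073 = 113.732174
L = 3.25 × 113.732174 = 369.629564
V = π·1² × L = 3.141593 × 369.629564 = 1161.225523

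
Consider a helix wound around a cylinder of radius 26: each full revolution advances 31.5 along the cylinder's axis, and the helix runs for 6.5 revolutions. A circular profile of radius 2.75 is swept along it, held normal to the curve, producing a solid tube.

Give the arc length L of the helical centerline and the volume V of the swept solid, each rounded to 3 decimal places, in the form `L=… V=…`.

2πR = 2π·26 = 163.362818
per-turn = √(163.362818² + 31.5²) = √(26687.4103 + 992.25) = √27679.6603 = 166.372054
L = 6.5 × 166.372054 = 1081.418350
V = π·2.75² × L = 23.758294 × 1081.418350 = 25692.655575

L=1081.418 V=25692.656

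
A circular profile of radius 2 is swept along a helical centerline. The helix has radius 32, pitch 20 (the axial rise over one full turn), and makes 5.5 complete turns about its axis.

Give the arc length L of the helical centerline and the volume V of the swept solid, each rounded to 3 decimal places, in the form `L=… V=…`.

L=1111.298 V=13964.984

2πR = 2π·32 = 201.061930
per-turn = √(201.061930² + 20²) = √(40425.8996 + 400) = √40825.8996 = 202.054200
L = 5.5 × 202.054200 = 1111.298098
V = π·2² × L = 12.566371 × 1111.298098 = 13964.983769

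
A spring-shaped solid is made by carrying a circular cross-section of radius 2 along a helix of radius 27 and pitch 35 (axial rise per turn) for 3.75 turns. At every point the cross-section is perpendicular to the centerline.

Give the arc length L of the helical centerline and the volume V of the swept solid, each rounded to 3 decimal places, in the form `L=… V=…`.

2πR = 2π·27 = 169.646003
per-turn = √(169.646003² + 35²) = √(28779.7664 + 1225) = √30004.7664 = 173.218840
L = 3.75 × 173.218840 = 649.570649
V = π·2² × L = 12.566371 × 649.570649 = 8162.745515

L=649.571 V=8162.746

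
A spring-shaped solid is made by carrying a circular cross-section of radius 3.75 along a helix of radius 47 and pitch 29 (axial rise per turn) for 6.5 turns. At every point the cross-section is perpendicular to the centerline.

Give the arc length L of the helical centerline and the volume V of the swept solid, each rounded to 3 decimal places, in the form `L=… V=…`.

L=1928.746 V=85209.408

2πR = 2π·47 = 295.309709
per-turn = √(295.309709² + 29²) = √(87207.8245 + 841) = √88048.8245 = 296.730222
L = 6.5 × 296.730222 = 1928.746441
V = π·3.75² × L = 44.178647 × 1928.746441 = 85209.407585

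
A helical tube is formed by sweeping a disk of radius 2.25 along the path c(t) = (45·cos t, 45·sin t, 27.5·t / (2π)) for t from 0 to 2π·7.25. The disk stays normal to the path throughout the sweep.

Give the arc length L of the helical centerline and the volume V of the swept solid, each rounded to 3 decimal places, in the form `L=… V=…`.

L=2059.562 V=32755.920

2πR = 2π·45 = 282.743339
per-turn = √(282.743339² + 27.5²) = √(79943.7956 + 756.25) = √80700.0456 = 284.077535
L = 7.25 × 284.077535 = 2059.562126
V = π·2.25² × L = 15.904313 × 2059.562126 = 32755.920296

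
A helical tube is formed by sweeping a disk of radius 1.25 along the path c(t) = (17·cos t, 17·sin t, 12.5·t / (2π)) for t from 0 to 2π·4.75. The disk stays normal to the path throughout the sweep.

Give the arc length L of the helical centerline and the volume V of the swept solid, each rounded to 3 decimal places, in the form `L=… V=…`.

L=510.830 V=2507.529

2πR = 2π·17 = 106.814150
per-turn = √(106.814150² + 12.5²) = √(11409.2627 + 156.25) = √11565.5127 = 107.543074
L = 4.75 × 107.543074 = 510.829600
V = π·1.25² × L = 4.908739 × 510.829600 = 2507.528934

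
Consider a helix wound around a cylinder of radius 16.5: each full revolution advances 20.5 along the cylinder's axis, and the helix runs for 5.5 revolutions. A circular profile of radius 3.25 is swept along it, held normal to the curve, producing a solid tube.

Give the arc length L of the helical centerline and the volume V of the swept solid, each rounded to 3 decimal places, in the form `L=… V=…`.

2πR = 2π·16.5 = 103.672558
per-turn = √(103.672558² + 20.5²) = √(10747.9992 + 420.25) = √11168.2492 = 105.679938
L = 5.5 × 105.679938 = 581.239656
V = π·3.25² × L = 33.183072 × 581.239656 = 19287.317600

L=581.240 V=19287.318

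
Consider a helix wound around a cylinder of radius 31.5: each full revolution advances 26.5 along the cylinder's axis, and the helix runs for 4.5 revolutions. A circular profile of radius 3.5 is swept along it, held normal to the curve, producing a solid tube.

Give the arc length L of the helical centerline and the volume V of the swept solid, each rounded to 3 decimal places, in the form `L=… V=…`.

2πR = 2π·31.5 = 197.920337
per-turn = √(197.920337² + 26.5²) = √(39172.4599 + 702.25) = √39874.7099 = 199.686529
L = 4.5 × 199.686529 = 898.589381
V = π·3.5² × L = 38.484510 × 898.589381 = 34581.772007

L=898.589 V=34581.772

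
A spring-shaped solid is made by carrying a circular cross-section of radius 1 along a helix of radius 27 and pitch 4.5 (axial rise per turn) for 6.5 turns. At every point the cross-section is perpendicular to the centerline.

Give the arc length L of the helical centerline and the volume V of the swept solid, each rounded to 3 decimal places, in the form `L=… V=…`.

L=1103.087 V=3465.450

2πR = 2π·27 = 169.646003
per-turn = √(169.646003² + 4.5²) = √(28779.7664 + 20.25) = √28800.0164 = 169.705676
L = 6.5 × 169.705676 = 1103.086893
V = π·1² × L = 3.141593 × 1103.086893 = 3465.449680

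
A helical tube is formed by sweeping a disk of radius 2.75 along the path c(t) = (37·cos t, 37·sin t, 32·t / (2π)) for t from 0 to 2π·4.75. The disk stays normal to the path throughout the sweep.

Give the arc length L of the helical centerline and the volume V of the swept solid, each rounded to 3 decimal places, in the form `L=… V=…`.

L=1114.682 V=26482.942

2πR = 2π·37 = 232.477856
per-turn = √(232.477856² + 32²) = √(54045.9537 + 1024) = √55069.9537 = 234.669882
L = 4.75 × 234.669882 = 1114.681941
V = π·2.75² × L = 23.758294 × 1114.681941 = 26482.941773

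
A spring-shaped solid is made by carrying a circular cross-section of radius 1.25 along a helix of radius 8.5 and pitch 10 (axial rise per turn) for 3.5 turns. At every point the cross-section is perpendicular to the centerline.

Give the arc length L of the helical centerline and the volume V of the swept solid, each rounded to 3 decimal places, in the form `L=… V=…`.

2πR = 2π·8.5 = 53.407075
per-turn = √(53.407075² + 10²) = √(2852.3157 + 100) = √2952.3157 = 54.335216
L = 3.5 × 54.335216 = 190.173255
V = π·1.25² × L = 4.908739 × 190.173255 = 933.510783

L=190.173 V=933.511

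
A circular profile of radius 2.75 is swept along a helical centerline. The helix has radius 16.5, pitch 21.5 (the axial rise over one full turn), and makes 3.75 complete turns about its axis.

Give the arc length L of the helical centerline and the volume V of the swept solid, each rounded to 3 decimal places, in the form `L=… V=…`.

L=397.044 V=9433.094

2πR = 2π·16.5 = 103.672558
per-turn = √(103.672558² + 21.5²) = √(10747.9992 + 462.25) = √11210.2492 = 105.878464
L = 3.75 × 105.878464 = 397.044241
V = π·2.75² × L = 23.758294 × 397.044241 = 9433.093983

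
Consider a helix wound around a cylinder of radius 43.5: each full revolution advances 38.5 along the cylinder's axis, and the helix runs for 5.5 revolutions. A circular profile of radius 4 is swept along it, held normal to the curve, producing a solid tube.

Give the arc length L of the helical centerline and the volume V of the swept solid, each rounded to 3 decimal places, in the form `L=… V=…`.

L=1518.093 V=76307.653

2πR = 2π·43.5 = 273.318561
per-turn = √(273.318561² + 38.5²) = √(74703.0357 + 1482.25) = √76185.2857 = 276.016821
L = 5.5 × 276.016821 = 1518.092518
V = π·4² × L = 50.265482 × 1518.092518 = 76307.652825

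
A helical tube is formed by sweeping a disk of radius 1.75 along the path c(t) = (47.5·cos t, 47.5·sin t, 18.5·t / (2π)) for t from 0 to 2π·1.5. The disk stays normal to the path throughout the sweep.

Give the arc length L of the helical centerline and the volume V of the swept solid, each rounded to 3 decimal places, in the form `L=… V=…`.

L=448.536 V=4315.424

2πR = 2π·47.5 = 298.451302
per-turn = √(298.451302² + 18.5²) = √(89073.1797 + 342.25) = √89415.4297 = 299.024129
L = 1.5 × 299.024129 = 448.536193
V = π·1.75² × L = 9.621128 × 448.536193 = 4315.423907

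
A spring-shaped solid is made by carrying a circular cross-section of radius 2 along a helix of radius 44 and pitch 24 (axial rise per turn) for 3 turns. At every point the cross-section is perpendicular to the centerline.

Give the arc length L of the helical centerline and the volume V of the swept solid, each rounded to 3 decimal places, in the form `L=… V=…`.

2πR = 2π·44 = 276.460154
per-turn = √(276.460154² + 24²) = √(76430.2165 + 576) = √77006.2165 = 277.499940
L = 3 × 277.499940 = 832.499819
V = π·2² × L = 12.566371 × 832.499819 = 10461.501260

L=832.500 V=10461.501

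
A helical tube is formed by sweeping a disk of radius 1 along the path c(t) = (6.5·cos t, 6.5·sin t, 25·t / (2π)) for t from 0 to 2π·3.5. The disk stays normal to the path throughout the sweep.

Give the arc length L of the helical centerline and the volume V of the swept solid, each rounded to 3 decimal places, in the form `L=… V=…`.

L=167.597 V=526.522

2πR = 2π·6.5 = 40.840704
per-turn = √(40.840704² + 25²) = √(1667.9631 + 625) = √2292.9631 = 47.884895
L = 3.5 × 47.884895 = 167.597132
V = π·1² × L = 3.141593 × 167.597132 = 526.521917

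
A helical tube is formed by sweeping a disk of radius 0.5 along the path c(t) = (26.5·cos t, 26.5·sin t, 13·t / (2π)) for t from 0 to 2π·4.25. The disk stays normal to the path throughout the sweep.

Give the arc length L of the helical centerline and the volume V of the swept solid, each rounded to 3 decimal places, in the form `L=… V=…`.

2πR = 2π·26.5 = 166.504411
per-turn = √(166.504411² + 13²) = √(27723.7188 + 169) = √27892.7188 = 167.011134
L = 4.25 × 167.011134 = 709.797318
V = π·0.5² × L = 0.785398 × 709.797318 = 557.473510

L=709.797 V=557.474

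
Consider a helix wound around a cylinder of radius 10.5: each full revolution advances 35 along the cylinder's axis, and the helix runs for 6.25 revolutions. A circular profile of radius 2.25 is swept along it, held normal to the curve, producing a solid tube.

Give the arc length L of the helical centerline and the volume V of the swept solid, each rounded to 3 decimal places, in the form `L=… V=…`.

2πR = 2π·10.5 = 65.973446
per-turn = √(65.973446² + 35²) = √(4352.4955 + 1225) = √5577.4955 = 74.682632
L = 6.25 × 74.682632 = 466.766451
V = π·2.25² × L = 15.904313 × 466.766451 = 7423.599642

L=466.766 V=7423.600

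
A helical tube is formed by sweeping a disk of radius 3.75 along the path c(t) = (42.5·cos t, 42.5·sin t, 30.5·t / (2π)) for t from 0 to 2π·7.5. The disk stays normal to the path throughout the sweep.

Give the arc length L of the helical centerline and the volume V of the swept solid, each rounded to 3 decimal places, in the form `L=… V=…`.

L=2015.787 V=89054.722

2πR = 2π·42.5 = 267.035376
per-turn = √(267.035376² + 30.5²) = √(71307.8918 + 930.25) = √72238.1418 = 268.771542
L = 7.5 × 268.771542 = 2015.786565
V = π·3.75² × L = 44.178647 × 2015.786565 = 89054.722465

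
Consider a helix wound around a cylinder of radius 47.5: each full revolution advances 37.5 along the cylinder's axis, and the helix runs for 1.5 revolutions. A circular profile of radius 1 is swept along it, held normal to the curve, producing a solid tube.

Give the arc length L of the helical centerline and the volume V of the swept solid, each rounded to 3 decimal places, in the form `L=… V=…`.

2πR = 2π·47.5 = 298.451302
per-turn = √(298.451302² + 37.5²) = √(89073.1797 + 1406.25) = √90479.4297 = 300.797988
L = 1.5 × 300.797988 = 451.196982
V = π·1² × L = 3.141593 × 451.196982 = 1417.477125

L=451.197 V=1417.477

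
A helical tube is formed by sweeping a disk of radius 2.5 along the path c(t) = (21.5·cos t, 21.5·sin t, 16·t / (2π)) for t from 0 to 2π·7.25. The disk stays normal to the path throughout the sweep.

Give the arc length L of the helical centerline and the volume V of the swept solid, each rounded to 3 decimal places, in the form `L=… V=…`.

L=986.237 V=19364.721

2πR = 2π·21.5 = 135.088484
per-turn = √(135.088484² + 16²) = √(18248.8985 + 256) = √18504.8985 = 136.032711
L = 7.25 × 136.032711 = 986.237157
V = π·2.5² × L = 19.634954 × 986.237157 = 19364.721290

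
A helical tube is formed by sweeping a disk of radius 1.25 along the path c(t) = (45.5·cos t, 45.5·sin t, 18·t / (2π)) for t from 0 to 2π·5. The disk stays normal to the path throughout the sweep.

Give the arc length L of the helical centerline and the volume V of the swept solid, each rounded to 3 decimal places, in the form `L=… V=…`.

2πR = 2π·45.5 = 285.884931
per-turn = √(285.884931² + 18²) = √(81730.1940 + 324) = √82054.1940 = 286.451033
L = 5 × 286.451033 = 1432.255163
V = π·1.25² × L = 4.908739 × 1432.255163 = 7030.566089

L=1432.255 V=7030.566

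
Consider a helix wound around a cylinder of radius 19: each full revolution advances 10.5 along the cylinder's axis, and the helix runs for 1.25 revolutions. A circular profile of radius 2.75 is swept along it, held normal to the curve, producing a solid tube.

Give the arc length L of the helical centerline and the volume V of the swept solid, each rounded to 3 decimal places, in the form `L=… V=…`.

L=149.802 V=3559.034

2πR = 2π·19 = 119.380521
per-turn = √(119.380521² + 10.5²) = √(14251.7088 + 110.25) = √14361.9588 = 119.841390
L = 1.25 × 119.841390 = 149.801737
V = π·2.75² × L = 23.758294 × 149.801737 = 3559.033787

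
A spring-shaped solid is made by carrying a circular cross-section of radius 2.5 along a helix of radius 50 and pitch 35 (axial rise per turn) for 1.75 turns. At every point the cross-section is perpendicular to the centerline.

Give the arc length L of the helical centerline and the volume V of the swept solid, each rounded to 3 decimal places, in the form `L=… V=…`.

2πR = 2π·50 = 314.159265
per-turn = √(314.159265² + 35²) = √(98696.0440 + 1225) = √99921.0440 = 316.102901
L = 1.75 × 316.102901 = 553.180077
V = π·2.5² × L = 19.634954 × 553.180077 = 10861.665407

L=553.180 V=10861.665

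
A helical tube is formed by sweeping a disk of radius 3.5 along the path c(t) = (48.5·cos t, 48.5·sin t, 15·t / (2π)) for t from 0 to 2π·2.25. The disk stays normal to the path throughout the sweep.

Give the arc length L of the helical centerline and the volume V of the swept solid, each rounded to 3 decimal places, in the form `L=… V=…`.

L=686.483 V=26418.952

2πR = 2π·48.5 = 304.734487
per-turn = √(304.734487² + 15²) = √(92863.1078 + 225) = √93088.1078 = 305.103438
L = 2.25 × 305.103438 = 686.482735
V = π·3.5² × L = 38.484510 × 686.482735 = 26418.951694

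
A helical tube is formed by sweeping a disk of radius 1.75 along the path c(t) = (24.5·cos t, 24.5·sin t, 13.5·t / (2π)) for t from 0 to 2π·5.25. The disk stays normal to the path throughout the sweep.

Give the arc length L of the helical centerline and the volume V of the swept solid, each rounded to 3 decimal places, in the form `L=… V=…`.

L=811.277 V=7805.395

2πR = 2π·24.5 = 153.938040
per-turn = √(153.938040² + 13.5²) = √(23696.9202 + 182.25) = √23879.1702 = 154.528865
L = 5.25 × 154.528865 = 811.276542
V = π·1.75² × L = 9.621128 × 811.276542 = 7805.395050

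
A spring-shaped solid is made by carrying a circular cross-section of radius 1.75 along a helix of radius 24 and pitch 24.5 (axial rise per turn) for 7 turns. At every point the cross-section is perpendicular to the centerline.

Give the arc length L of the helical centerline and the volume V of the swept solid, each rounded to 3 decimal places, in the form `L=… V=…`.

2πR = 2π·24 = 150.796447
per-turn = √(150.796447² + 24.5²) = √(22739.5685 + 600.25) = √23339.8185 = 152.773750
L = 7 × 152.773750 = 1069.416247
V = π·1.75² × L = 9.621128 × 1069.416247 = 10288.990061

L=1069.416 V=10288.990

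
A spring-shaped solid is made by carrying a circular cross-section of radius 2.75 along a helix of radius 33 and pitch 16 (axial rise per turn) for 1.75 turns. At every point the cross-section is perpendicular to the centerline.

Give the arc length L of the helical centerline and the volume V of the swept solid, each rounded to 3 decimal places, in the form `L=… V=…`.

2πR = 2π·33 = 207.345115
per-turn = √(207.345115² + 16²) = √(42991.9968 + 256) = √43247.9968 = 207.961527
L = 1.75 × 207.961527 = 363.932672
V = π·2.75² × L = 23.758294 × 363.932672 = 8646.419591

L=363.933 V=8646.420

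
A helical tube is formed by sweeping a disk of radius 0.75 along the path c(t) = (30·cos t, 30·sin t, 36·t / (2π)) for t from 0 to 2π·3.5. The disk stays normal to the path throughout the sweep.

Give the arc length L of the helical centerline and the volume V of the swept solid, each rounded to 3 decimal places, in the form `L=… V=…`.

L=671.659 V=1186.919

2πR = 2π·30 = 188.495559
per-turn = √(188.495559² + 36²) = √(35530.5758 + 1296) = √36826.5758 = 191.902517
L = 3.5 × 191.902517 = 671.658808
V = π·0.75² × L = 1.767146 × 671.658808 = 1186.919087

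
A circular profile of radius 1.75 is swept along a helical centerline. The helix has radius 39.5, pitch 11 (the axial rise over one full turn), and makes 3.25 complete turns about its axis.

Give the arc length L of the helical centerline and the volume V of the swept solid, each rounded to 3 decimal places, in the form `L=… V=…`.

L=807.396 V=7768.058

2πR = 2π·39.5 = 248.185820
per-turn = √(248.185820² + 11²) = √(61596.2011 + 121) = √61717.2011 = 248.429469
L = 3.25 × 248.429469 = 807.395774
V = π·1.75² × L = 9.621128 × 807.395774 = 7768.057688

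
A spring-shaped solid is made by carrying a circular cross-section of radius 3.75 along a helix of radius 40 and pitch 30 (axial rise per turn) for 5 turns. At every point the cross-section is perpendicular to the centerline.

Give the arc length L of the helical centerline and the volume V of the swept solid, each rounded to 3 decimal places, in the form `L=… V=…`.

L=1265.558 V=55910.634

2πR = 2π·40 = 251.327412
per-turn = √(251.327412² + 30²) = √(63165.4682 + 900) = √64065.4682 = 253.111573
L = 5 × 253.111573 = 1265.557863
V = π·3.75² × L = 44.178647 × 1265.557863 = 55910.633689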